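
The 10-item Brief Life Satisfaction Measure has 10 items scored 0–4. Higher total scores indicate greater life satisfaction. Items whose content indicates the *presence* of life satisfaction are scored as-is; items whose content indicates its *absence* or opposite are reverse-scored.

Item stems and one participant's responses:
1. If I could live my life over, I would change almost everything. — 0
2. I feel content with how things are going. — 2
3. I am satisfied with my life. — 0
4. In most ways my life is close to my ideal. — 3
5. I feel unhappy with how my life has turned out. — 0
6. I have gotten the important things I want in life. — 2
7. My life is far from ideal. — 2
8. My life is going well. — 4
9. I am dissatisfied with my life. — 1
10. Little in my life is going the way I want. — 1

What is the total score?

Items 1, 5, 7, 9, 10 describe the absence/opposite of life satisfaction → reverse-score.
reverse-coded value = 4 − response.
  item 1: 4 − 0 = 4
  item 2: 2
  item 3: 0
  item 4: 3
  item 5: 4 − 0 = 4
  item 6: 2
  item 7: 4 − 2 = 2
  item 8: 4
  item 9: 4 − 1 = 3
  item 10: 4 − 1 = 3
Total = 4 + 2 + 0 + 3 + 4 + 2 + 2 + 4 + 3 + 3 = 27

27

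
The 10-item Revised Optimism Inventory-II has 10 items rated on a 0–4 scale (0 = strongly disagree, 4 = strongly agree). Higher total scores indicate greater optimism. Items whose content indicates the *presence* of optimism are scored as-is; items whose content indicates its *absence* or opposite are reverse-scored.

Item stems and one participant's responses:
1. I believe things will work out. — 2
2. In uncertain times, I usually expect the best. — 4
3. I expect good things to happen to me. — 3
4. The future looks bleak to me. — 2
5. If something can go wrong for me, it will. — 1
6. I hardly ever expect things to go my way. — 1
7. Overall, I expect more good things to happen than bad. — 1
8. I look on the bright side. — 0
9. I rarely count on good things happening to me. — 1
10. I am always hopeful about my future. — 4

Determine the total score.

Items 4, 5, 6, 9 describe the absence/opposite of optimism → reverse-score.
reversed = (0+4) − raw = 4 − raw.
  item 1: 2
  item 2: 4
  item 3: 3
  item 4: 4 − 2 = 2
  item 5: 4 − 1 = 3
  item 6: 4 − 1 = 3
  item 7: 1
  item 8: 0
  item 9: 4 − 1 = 3
  item 10: 4
Total = 2 + 4 + 3 + 2 + 3 + 3 + 1 + 0 + 3 + 4 = 25

25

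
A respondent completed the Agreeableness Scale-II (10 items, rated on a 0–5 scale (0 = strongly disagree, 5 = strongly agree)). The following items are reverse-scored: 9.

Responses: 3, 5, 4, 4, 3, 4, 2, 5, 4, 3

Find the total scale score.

34

Raw sum = 37. Reverse-scored items: 9; their raw sum = 4.
Each reversal replaces raw with 5 − raw, changing the total by 5 − 2·raw per item.
Total = 37 + 1·5 − 2·4 = 37 + 5 − 8 = 34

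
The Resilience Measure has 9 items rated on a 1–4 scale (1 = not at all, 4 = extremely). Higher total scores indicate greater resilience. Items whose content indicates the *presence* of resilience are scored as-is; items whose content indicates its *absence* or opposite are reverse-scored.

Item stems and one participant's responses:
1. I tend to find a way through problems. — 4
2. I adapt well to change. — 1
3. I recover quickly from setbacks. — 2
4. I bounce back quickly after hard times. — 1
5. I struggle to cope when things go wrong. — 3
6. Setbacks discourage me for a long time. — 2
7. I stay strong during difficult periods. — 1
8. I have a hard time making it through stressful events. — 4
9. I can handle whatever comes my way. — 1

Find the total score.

16

Items 5, 6, 8 describe the absence/opposite of resilience → reverse-score.
on a 1–4 scale, reversed = 5 − raw.
  item 1: 4
  item 2: 1
  item 3: 2
  item 4: 1
  item 5: 5 − 3 = 2
  item 6: 5 − 2 = 3
  item 7: 1
  item 8: 5 − 4 = 1
  item 9: 1
Total = 4 + 1 + 2 + 1 + 2 + 3 + 1 + 1 + 1 = 16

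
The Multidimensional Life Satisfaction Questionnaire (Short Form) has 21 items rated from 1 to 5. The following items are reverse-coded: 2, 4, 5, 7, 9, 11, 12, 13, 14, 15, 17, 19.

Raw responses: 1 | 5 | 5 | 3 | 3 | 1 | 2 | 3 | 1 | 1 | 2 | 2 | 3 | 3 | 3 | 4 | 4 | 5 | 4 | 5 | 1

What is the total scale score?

63

Reverse-coded items (on a 1–5 scale, reversed = 6 − raw):
  item 2: 6 − 5 = 1
  item 4: 6 − 3 = 3
  item 5: 6 − 3 = 3
  item 7: 6 − 2 = 4
  item 9: 6 − 1 = 5
  item 11: 6 − 2 = 4
  item 12: 6 − 2 = 4
  item 13: 6 − 3 = 3
  item 14: 6 − 3 = 3
  item 15: 6 − 3 = 3
  item 17: 6 − 4 = 2
  item 19: 6 − 4 = 2
Scored items: 1, 1, 5, 3, 3, 1, 4, 3, 5, 1, 4, 4, 3, 3, 3, 4, 2, 5, 2, 5, 1
Total = 1 + 1 + 5 + 3 + 3 + 1 + 4 + 3 + 5 + 1 + 4 + 4 + 3 + 3 + 3 + 4 + 2 + 5 + 2 + 5 + 1 = 63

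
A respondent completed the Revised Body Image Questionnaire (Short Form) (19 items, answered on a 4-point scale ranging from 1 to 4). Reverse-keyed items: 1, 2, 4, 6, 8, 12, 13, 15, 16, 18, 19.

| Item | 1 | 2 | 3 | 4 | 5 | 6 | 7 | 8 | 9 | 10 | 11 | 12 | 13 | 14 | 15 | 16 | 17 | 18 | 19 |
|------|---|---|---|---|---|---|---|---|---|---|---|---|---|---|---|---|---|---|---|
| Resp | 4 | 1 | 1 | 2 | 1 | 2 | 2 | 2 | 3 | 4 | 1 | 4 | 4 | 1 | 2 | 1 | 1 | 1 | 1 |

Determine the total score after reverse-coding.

Apply reverse scoring (reverse-coded value = 5 − response):
  item 1: 5 − 4 = 1
  item 2: 5 − 1 = 4
  item 4: 5 − 2 = 3
  item 6: 5 − 2 = 3
  item 8: 5 − 2 = 3
  item 12: 5 − 4 = 1
  item 13: 5 − 4 = 1
  item 15: 5 − 2 = 3
  item 16: 5 − 1 = 4
  item 18: 5 − 1 = 4
  item 19: 5 − 1 = 4
After reverse-coding: 1, 4, 1, 3, 1, 3, 2, 3, 3, 4, 1, 1, 1, 1, 3, 4, 1, 4, 4
Total = 1 + 4 + 1 + 3 + 1 + 3 + 2 + 3 + 3 + 4 + 1 + 1 + 1 + 1 + 3 + 4 + 1 + 4 + 4 = 45

45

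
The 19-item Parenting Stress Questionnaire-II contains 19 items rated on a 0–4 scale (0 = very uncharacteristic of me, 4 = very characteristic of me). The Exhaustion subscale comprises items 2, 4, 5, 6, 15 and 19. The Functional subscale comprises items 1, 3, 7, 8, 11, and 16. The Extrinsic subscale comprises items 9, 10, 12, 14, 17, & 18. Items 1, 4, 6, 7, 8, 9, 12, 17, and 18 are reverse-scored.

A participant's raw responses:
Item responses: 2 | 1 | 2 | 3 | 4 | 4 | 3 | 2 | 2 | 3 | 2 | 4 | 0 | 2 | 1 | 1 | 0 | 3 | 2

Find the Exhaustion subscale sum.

Exhaustion items: 2, 4, 5, 6, 15, 19.
Of these, items 4 and 6 are reverse-scored; reverse-coded value = 4 − response.
  item 2: 1
  item 4: 4 − 3 = 1
  item 5: 4
  item 6: 4 − 4 = 0
  item 15: 1
  item 19: 2
Sum = 1 + 1 + 4 + 0 + 1 + 2 = 9

9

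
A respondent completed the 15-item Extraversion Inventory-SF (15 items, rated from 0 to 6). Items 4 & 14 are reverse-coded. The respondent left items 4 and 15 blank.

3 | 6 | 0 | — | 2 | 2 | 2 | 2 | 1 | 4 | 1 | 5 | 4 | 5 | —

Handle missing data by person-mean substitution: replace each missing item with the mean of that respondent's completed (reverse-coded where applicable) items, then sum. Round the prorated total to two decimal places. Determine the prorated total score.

Reverse-coded (reversed = (0+6) − raw = 6 − raw):
  item 14: 6 − 5 = 1
Completed scored items (13 of 15): 3, 6, 0, 2, 2, 2, 2, 1, 4, 1, 5, 4, 1; sum = 33.
Person mean = 33 / 13 ≈ 2.5385
Prorated total = (33 / 13) × 15 = 38.08 (to 2 dp)

38.08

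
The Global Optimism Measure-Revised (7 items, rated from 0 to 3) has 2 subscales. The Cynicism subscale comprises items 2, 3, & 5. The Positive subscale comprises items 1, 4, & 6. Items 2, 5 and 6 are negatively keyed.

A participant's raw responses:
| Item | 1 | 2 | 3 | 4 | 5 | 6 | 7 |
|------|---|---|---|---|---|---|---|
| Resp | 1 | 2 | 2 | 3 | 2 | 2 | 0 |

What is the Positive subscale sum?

Positive items: 1, 4, 6.
Of these, item 6 is negatively keyed; on a 0–3 scale, reversed = 3 − raw.
  item 1: 1
  item 4: 3
  item 6: 3 − 2 = 1
Sum = 1 + 3 + 1 = 5

5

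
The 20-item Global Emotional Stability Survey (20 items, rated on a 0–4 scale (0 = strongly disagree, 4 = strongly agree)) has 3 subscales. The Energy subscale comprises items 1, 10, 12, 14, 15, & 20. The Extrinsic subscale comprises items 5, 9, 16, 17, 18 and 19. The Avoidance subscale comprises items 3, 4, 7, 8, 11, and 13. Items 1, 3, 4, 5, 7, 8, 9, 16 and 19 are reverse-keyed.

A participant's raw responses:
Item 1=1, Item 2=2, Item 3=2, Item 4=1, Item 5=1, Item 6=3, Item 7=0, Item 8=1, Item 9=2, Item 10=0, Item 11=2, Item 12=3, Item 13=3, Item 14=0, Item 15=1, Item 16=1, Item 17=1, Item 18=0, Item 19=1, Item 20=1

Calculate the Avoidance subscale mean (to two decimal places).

2.83

Avoidance items: 3, 4, 7, 8, 11, 13.
Of these, items 3, 4, 7, and 8 are reverse-keyed; reversed = (0+4) − raw = 4 − raw.
  item 3: 4 − 2 = 2
  item 4: 4 − 1 = 3
  item 7: 4 − 0 = 4
  item 8: 4 − 1 = 3
  item 11: 2
  item 13: 3
Sum = 2 + 3 + 4 + 3 + 2 + 3 = 17
Mean = 17 / 6 = 2.83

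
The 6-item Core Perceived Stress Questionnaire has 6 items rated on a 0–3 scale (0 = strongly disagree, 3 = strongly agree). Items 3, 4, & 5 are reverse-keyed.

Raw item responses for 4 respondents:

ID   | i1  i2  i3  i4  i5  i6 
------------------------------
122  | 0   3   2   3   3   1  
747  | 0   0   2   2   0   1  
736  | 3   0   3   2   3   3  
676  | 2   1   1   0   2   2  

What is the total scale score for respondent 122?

Respondent 122 raw: 0, 3, 2, 3, 3, 1.
Reverse-coded (reversed = (0+3) − raw = 3 − raw):
  item 1: 0
  item 2: 3
  item 3: 3 − 2 = 1
  item 4: 3 − 3 = 0
  item 5: 3 − 3 = 0
  item 6: 1
Sum = 0 + 3 + 1 + 0 + 0 + 1 = 5

5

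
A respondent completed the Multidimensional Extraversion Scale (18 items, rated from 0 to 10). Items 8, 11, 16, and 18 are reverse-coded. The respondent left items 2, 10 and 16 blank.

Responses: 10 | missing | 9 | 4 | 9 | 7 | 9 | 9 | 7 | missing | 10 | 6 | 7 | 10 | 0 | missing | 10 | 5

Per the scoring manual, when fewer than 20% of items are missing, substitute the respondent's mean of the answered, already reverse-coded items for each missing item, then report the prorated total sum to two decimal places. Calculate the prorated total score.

112.80

Reverse-coded (reverse-coded value = 10 − response):
  item 8: 10 − 9 = 1
  item 11: 10 − 10 = 0
  item 18: 10 − 5 = 5
Completed scored items (15 of 18): 10, 9, 4, 9, 7, 9, 1, 7, 0, 6, 7, 10, 0, 10, 5; sum = 94.
Person mean = 94 / 15 ≈ 6.2667
Prorated total = (94 / 15) × 18 = 112.80 (to 2 dp)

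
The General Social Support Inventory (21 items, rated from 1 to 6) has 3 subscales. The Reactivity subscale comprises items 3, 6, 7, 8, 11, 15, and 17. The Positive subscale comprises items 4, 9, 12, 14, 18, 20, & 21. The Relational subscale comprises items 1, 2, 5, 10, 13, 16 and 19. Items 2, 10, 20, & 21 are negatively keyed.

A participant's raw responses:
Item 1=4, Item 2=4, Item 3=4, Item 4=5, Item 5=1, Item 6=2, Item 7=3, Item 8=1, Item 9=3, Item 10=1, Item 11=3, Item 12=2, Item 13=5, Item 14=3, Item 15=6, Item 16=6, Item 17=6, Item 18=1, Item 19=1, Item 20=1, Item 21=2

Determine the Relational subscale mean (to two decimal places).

Relational items: 1, 2, 5, 10, 13, 16, 19.
Of these, items 2 & 10 are negatively keyed; reversed = (1+6) − raw = 7 − raw.
  item 1: 4
  item 2: 7 − 4 = 3
  item 5: 1
  item 10: 7 − 1 = 6
  item 13: 5
  item 16: 6
  item 19: 1
Sum = 4 + 3 + 1 + 6 + 5 + 6 + 1 = 26
Mean = 26 / 7 = 3.71

3.71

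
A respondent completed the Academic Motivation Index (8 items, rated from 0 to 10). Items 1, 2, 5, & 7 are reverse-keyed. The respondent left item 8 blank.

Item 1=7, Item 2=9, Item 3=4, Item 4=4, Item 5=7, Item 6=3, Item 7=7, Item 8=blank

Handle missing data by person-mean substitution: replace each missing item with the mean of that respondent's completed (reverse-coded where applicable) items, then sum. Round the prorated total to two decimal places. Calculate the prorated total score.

24.00

Reverse-coded (reversed = (0+10) − raw = 10 − raw):
  item 1: 10 − 7 = 3
  item 2: 10 − 9 = 1
  item 5: 10 − 7 = 3
  item 7: 10 − 7 = 3
Completed scored items (7 of 8): 3, 1, 4, 4, 3, 3, 3; sum = 21.
Person mean = 21 / 7 ≈ 3.0000
Prorated total = (21 / 7) × 8 = 24.00 (to 2 dp)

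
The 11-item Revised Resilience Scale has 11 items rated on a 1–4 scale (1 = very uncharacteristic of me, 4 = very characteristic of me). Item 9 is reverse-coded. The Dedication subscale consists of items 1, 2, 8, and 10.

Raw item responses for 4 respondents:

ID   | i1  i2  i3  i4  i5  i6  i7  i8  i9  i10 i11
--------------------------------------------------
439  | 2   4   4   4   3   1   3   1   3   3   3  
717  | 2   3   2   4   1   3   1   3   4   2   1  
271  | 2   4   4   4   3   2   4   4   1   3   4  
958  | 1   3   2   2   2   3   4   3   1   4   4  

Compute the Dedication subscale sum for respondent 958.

11

Respondent 958 raw: 1, 3, 2, 2, 2, 3, 4, 3, 1, 4, 4.
Dedication items: 1, 2, 8, 10.
Reverse-coded (reversed = (1+4) − raw = 5 − raw):
  item 1: 1
  item 2: 3
  item 8: 3
  item 10: 4
Sum = 1 + 3 + 3 + 4 = 11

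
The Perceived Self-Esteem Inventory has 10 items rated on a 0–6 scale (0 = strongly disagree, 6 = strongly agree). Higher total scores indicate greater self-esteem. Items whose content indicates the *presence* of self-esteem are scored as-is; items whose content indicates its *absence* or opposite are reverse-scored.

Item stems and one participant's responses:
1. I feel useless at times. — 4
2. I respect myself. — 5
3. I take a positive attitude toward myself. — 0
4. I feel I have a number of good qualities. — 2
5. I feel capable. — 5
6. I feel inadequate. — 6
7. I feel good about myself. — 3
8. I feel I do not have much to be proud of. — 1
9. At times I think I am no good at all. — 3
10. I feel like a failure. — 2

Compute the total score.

29

Items 1, 6, 8, 9, 10 describe the absence/opposite of self-esteem → reverse-score.
reversed = (0+6) − raw = 6 − raw.
  item 1: 6 − 4 = 2
  item 2: 5
  item 3: 0
  item 4: 2
  item 5: 5
  item 6: 6 − 6 = 0
  item 7: 3
  item 8: 6 − 1 = 5
  item 9: 6 − 3 = 3
  item 10: 6 − 2 = 4
Total = 2 + 5 + 0 + 2 + 5 + 0 + 3 + 5 + 3 + 4 = 29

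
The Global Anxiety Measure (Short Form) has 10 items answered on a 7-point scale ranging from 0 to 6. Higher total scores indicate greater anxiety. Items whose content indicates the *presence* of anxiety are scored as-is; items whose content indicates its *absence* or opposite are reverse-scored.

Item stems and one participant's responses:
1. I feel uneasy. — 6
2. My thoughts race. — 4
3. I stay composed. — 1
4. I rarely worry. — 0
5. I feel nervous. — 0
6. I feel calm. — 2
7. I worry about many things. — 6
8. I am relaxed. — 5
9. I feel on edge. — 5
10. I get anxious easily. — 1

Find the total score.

Items 3, 4, 6, 8 describe the absence/opposite of anxiety → reverse-score.
on a 0–6 scale, reversed = 6 − raw.
  item 1: 6
  item 2: 4
  item 3: 6 − 1 = 5
  item 4: 6 − 0 = 6
  item 5: 0
  item 6: 6 − 2 = 4
  item 7: 6
  item 8: 6 − 5 = 1
  item 9: 5
  item 10: 1
Total = 6 + 4 + 5 + 6 + 0 + 4 + 6 + 1 + 5 + 1 = 38

38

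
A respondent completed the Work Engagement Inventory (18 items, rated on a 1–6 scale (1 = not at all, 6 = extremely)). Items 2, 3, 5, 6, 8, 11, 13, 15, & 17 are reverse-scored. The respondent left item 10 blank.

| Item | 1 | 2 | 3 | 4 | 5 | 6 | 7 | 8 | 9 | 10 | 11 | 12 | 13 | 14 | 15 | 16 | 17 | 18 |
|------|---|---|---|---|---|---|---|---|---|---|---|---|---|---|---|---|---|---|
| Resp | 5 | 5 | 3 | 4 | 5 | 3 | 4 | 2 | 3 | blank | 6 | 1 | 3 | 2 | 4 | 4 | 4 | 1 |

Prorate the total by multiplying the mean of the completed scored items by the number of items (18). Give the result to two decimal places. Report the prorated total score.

Reverse-coded (reversed = (1+6) − raw = 7 − raw):
  item 2: 7 − 5 = 2
  item 3: 7 − 3 = 4
  item 5: 7 − 5 = 2
  item 6: 7 − 3 = 4
  item 8: 7 − 2 = 5
  item 11: 7 − 6 = 1
  item 13: 7 − 3 = 4
  item 15: 7 − 4 = 3
  item 17: 7 − 4 = 3
Completed scored items (17 of 18): 5, 2, 4, 4, 2, 4, 4, 5, 3, 1, 1, 4, 2, 3, 4, 3, 1; sum = 52.
Person mean = 52 / 17 ≈ 3.0588
Prorated total = (52 / 17) × 18 = 55.06 (to 2 dp)

55.06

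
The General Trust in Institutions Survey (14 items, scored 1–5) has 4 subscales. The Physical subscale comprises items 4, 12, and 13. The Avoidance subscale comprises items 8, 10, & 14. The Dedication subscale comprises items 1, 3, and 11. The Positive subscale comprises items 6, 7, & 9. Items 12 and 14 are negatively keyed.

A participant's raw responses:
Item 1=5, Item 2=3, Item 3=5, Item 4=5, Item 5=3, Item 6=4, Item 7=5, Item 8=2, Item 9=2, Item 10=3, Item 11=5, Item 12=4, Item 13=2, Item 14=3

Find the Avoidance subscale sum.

8

Avoidance items: 8, 10, 14.
Of these, item 14 is negatively keyed; reversed = (1+5) − raw = 6 − raw.
  item 8: 2
  item 10: 3
  item 14: 6 − 3 = 3
Sum = 2 + 3 + 3 = 8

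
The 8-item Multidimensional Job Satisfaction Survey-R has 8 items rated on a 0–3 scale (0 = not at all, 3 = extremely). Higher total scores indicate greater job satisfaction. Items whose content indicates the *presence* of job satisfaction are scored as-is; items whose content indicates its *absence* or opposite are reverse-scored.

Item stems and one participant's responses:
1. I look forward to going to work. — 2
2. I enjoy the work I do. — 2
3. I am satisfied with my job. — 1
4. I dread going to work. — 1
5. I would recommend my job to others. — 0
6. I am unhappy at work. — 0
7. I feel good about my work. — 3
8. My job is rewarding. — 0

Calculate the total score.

Items 4, 6 describe the absence/opposite of job satisfaction → reverse-score.
reverse-coded value = 3 − response.
  item 1: 2
  item 2: 2
  item 3: 1
  item 4: 3 − 1 = 2
  item 5: 0
  item 6: 3 − 0 = 3
  item 7: 3
  item 8: 0
Total = 2 + 2 + 1 + 2 + 0 + 3 + 3 + 0 = 13

13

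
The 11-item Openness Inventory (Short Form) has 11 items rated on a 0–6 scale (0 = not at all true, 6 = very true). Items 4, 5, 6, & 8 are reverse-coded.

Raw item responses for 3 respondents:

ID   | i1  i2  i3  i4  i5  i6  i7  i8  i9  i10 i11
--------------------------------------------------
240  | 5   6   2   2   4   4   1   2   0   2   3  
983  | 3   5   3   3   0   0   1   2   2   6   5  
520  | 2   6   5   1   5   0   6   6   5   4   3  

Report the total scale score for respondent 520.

Respondent 520 raw: 2, 6, 5, 1, 5, 0, 6, 6, 5, 4, 3.
Reverse-coded (reverse-coded value = 6 − response):
  item 1: 2
  item 2: 6
  item 3: 5
  item 4: 6 − 1 = 5
  item 5: 6 − 5 = 1
  item 6: 6 − 0 = 6
  item 7: 6
  item 8: 6 − 6 = 0
  item 9: 5
  item 10: 4
  item 11: 3
Sum = 2 + 6 + 5 + 5 + 1 + 6 + 6 + 0 + 5 + 4 + 3 = 43

43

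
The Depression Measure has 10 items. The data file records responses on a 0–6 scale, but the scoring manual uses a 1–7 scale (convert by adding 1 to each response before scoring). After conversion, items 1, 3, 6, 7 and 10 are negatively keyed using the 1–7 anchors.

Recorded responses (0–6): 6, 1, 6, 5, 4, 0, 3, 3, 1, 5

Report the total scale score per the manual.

Convert to 1–7: 7, 2, 7, 6, 5, 1, 4, 4, 2, 6
Reverse-coded (reverse-coded value = 8 − response):
  item 1: 8 − 7 = 1
  item 3: 8 − 7 = 1
  item 6: 8 − 1 = 7
  item 7: 8 − 4 = 4
  item 10: 8 − 6 = 2
Scored: 1, 2, 1, 6, 5, 7, 4, 4, 2, 2
Total = 34

34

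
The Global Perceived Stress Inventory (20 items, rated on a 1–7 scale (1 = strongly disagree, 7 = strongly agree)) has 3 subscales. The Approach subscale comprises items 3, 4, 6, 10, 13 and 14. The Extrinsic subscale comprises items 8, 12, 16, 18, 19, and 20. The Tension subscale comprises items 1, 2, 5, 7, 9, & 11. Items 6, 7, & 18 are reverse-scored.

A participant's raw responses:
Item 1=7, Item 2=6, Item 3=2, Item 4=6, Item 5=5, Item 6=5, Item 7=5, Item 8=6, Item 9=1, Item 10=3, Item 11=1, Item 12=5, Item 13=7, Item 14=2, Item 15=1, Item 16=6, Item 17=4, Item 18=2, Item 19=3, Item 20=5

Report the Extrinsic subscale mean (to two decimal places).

Extrinsic items: 8, 12, 16, 18, 19, 20.
Of these, item 18 is reverse-scored; reversed = (1+7) − raw = 8 − raw.
  item 8: 6
  item 12: 5
  item 16: 6
  item 18: 8 − 2 = 6
  item 19: 3
  item 20: 5
Sum = 6 + 5 + 6 + 6 + 3 + 5 = 31
Mean = 31 / 6 = 5.17

5.17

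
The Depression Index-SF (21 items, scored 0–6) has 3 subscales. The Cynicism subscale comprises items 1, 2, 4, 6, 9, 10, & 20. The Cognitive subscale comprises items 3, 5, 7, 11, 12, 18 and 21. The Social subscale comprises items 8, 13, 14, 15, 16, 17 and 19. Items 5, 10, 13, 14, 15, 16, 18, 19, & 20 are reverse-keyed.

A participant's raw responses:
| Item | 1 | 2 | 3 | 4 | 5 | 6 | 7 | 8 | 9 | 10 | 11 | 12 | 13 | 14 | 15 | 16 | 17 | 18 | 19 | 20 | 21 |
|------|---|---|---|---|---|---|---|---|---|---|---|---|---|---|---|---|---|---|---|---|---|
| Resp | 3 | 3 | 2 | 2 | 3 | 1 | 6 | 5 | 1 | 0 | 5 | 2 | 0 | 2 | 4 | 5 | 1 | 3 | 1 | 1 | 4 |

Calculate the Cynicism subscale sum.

21

Cynicism items: 1, 2, 4, 6, 9, 10, 20.
Of these, items 10 & 20 are reverse-keyed; reverse-coded value = 6 − response.
  item 1: 3
  item 2: 3
  item 4: 2
  item 6: 1
  item 9: 1
  item 10: 6 − 0 = 6
  item 20: 6 − 1 = 5
Sum = 3 + 3 + 2 + 1 + 1 + 6 + 5 = 21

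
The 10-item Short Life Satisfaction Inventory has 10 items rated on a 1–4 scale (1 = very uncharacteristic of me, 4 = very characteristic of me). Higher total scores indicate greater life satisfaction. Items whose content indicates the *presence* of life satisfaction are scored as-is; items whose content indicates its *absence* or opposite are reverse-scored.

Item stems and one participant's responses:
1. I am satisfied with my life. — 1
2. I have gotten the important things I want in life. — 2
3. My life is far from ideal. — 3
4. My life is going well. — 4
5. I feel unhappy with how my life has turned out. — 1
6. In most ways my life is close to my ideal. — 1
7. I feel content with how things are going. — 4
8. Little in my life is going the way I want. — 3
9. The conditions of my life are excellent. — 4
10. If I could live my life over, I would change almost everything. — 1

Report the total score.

Items 3, 5, 8, 10 describe the absence/opposite of life satisfaction → reverse-score.
on a 1–4 scale, reversed = 5 − raw.
  item 1: 1
  item 2: 2
  item 3: 5 − 3 = 2
  item 4: 4
  item 5: 5 − 1 = 4
  item 6: 1
  item 7: 4
  item 8: 5 − 3 = 2
  item 9: 4
  item 10: 5 − 1 = 4
Total = 1 + 2 + 2 + 4 + 4 + 1 + 4 + 2 + 4 + 4 = 28

28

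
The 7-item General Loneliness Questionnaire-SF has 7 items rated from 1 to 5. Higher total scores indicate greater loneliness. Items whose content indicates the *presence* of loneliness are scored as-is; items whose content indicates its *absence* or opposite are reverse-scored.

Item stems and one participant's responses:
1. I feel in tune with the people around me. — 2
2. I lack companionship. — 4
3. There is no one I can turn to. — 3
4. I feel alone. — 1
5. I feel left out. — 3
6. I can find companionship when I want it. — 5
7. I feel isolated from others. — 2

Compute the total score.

Items 1, 6 describe the absence/opposite of loneliness → reverse-score.
reverse-coded value = 6 − response.
  item 1: 6 − 2 = 4
  item 2: 4
  item 3: 3
  item 4: 1
  item 5: 3
  item 6: 6 − 5 = 1
  item 7: 2
Total = 4 + 4 + 3 + 1 + 3 + 1 + 2 = 18

18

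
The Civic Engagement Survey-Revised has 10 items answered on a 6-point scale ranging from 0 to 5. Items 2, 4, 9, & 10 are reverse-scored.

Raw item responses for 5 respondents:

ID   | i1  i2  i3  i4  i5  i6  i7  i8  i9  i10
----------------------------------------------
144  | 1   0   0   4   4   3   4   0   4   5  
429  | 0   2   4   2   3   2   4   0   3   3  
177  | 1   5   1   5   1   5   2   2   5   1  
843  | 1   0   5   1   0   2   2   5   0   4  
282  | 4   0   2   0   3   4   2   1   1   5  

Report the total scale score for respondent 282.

30

Respondent 282 raw: 4, 0, 2, 0, 3, 4, 2, 1, 1, 5.
Reverse-coded (on a 0–5 scale, reversed = 5 − raw):
  item 1: 4
  item 2: 5 − 0 = 5
  item 3: 2
  item 4: 5 − 0 = 5
  item 5: 3
  item 6: 4
  item 7: 2
  item 8: 1
  item 9: 5 − 1 = 4
  item 10: 5 − 5 = 0
Sum = 4 + 5 + 2 + 5 + 3 + 4 + 2 + 1 + 4 + 0 = 30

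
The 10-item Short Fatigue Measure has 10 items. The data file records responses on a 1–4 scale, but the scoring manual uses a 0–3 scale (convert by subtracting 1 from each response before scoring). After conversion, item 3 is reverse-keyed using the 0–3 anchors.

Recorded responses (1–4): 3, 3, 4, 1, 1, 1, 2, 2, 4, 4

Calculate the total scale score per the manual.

Convert to 0–3: 2, 2, 3, 0, 0, 0, 1, 1, 3, 3
Reverse-coded (reverse-coded value = 3 − response):
  item 3: 3 − 3 = 0
Scored: 2, 2, 0, 0, 0, 0, 1, 1, 3, 3
Total = 12

12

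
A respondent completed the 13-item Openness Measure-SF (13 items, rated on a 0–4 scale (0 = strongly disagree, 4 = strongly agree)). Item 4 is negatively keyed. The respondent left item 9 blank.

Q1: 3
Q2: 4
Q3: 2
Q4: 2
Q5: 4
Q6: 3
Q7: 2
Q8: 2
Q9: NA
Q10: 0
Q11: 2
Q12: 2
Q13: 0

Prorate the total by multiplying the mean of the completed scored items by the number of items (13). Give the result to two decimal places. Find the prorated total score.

Reverse-coded (reverse-coded value = 4 − response):
  item 4: 4 − 2 = 2
Completed scored items (12 of 13): 3, 4, 2, 2, 4, 3, 2, 2, 0, 2, 2, 0; sum = 26.
Person mean = 26 / 12 ≈ 2.1667
Prorated total = (26 / 12) × 13 = 28.17 (to 2 dp)

28.17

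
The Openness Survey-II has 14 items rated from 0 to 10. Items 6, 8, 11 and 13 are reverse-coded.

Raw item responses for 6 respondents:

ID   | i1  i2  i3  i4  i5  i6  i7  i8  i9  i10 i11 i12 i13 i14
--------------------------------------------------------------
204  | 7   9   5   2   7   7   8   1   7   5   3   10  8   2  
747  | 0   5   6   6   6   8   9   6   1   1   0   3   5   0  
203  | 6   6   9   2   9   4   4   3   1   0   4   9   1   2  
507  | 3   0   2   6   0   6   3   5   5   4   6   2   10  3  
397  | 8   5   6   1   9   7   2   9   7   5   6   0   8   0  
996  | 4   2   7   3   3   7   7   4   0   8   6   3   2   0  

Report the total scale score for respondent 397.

53

Respondent 397 raw: 8, 5, 6, 1, 9, 7, 2, 9, 7, 5, 6, 0, 8, 0.
Reverse-coded (reversed = (0+10) − raw = 10 − raw):
  item 1: 8
  item 2: 5
  item 3: 6
  item 4: 1
  item 5: 9
  item 6: 10 − 7 = 3
  item 7: 2
  item 8: 10 − 9 = 1
  item 9: 7
  item 10: 5
  item 11: 10 − 6 = 4
  item 12: 0
  item 13: 10 − 8 = 2
  item 14: 0
Sum = 8 + 5 + 6 + 1 + 9 + 3 + 2 + 1 + 7 + 5 + 4 + 0 + 2 + 0 = 53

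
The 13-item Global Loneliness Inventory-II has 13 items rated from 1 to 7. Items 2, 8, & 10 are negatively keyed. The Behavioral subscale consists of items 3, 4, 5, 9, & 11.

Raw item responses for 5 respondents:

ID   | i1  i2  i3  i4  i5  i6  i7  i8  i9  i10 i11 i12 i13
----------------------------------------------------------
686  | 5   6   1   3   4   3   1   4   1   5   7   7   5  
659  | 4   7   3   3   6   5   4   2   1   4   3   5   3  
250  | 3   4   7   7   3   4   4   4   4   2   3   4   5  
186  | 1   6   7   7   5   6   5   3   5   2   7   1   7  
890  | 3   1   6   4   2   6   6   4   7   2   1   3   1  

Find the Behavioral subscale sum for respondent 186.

31

Respondent 186 raw: 1, 6, 7, 7, 5, 6, 5, 3, 5, 2, 7, 1, 7.
Behavioral items: 3, 4, 5, 9, 11.
Reverse-coded (reversed = (1+7) − raw = 8 − raw):
  item 3: 7
  item 4: 7
  item 5: 5
  item 9: 5
  item 11: 7
Sum = 7 + 7 + 5 + 5 + 7 = 31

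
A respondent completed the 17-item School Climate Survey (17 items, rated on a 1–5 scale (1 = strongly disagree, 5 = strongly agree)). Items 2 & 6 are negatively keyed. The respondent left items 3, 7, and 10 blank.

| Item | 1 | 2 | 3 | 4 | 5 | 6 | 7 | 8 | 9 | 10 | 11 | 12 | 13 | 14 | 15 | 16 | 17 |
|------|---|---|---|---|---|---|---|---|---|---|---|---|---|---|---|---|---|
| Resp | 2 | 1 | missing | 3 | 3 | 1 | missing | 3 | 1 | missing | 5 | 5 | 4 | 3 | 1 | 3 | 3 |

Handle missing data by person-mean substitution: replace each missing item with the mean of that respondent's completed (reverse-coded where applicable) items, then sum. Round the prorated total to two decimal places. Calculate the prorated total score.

55.86

Reverse-coded (on a 1–5 scale, reversed = 6 − raw):
  item 2: 6 − 1 = 5
  item 6: 6 − 1 = 5
Completed scored items (14 of 17): 2, 5, 3, 3, 5, 3, 1, 5, 5, 4, 3, 1, 3, 3; sum = 46.
Person mean = 46 / 14 ≈ 3.2857
Prorated total = (46 / 14) × 17 = 55.86 (to 2 dp)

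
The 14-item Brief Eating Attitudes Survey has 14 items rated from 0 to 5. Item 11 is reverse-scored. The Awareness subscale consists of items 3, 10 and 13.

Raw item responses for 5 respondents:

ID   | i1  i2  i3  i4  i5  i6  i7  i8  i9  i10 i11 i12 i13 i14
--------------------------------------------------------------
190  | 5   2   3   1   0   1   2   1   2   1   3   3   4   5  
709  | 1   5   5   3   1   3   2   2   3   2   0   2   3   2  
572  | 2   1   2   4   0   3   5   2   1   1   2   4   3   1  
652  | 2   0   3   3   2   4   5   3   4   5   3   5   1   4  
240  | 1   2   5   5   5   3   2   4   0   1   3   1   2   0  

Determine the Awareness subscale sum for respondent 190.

8

Respondent 190 raw: 5, 2, 3, 1, 0, 1, 2, 1, 2, 1, 3, 3, 4, 5.
Awareness items: 3, 10, 13.
Reverse-coded (reversed = (0+5) − raw = 5 − raw):
  item 3: 3
  item 10: 1
  item 13: 4
Sum = 3 + 1 + 4 = 8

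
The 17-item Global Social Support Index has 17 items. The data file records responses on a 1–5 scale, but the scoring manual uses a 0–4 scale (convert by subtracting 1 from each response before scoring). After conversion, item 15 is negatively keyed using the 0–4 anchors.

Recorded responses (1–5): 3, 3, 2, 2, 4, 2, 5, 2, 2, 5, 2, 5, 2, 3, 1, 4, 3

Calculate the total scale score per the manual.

37

Convert to 0–4: 2, 2, 1, 1, 3, 1, 4, 1, 1, 4, 1, 4, 1, 2, 0, 3, 2
Reverse-coded (reversed = (0+4) − raw = 4 − raw):
  item 15: 4 − 0 = 4
Scored: 2, 2, 1, 1, 3, 1, 4, 1, 1, 4, 1, 4, 1, 2, 4, 3, 2
Total = 37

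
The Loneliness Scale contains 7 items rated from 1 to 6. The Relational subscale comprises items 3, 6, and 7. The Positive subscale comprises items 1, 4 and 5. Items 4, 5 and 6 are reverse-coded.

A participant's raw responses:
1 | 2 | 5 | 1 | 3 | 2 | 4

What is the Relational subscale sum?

14

Relational items: 3, 6, 7.
Of these, item 6 is reverse-coded; on a 1–6 scale, reversed = 7 − raw.
  item 3: 5
  item 6: 7 − 2 = 5
  item 7: 4
Sum = 5 + 5 + 4 = 14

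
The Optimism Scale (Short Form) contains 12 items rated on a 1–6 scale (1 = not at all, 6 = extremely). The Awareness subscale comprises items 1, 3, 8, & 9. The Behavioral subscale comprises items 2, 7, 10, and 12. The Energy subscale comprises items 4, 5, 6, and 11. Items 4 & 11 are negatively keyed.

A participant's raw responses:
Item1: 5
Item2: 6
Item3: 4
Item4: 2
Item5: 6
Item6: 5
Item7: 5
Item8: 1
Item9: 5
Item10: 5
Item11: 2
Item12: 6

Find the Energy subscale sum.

Energy items: 4, 5, 6, 11.
Of these, items 4 and 11 are negatively keyed; reverse-coded value = 7 − response.
  item 4: 7 − 2 = 5
  item 5: 6
  item 6: 5
  item 11: 7 − 2 = 5
Sum = 5 + 6 + 5 + 5 = 21

21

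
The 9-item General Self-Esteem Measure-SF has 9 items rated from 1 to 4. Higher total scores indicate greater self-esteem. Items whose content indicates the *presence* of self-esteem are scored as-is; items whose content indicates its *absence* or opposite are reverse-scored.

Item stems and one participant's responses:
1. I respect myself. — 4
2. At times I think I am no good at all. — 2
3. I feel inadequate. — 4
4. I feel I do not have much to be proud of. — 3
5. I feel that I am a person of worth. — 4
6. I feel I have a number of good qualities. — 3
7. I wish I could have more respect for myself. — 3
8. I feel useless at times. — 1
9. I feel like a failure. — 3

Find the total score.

25

Items 2, 3, 4, 7, 8, 9 describe the absence/opposite of self-esteem → reverse-score.
reversed = (1+4) − raw = 5 − raw.
  item 1: 4
  item 2: 5 − 2 = 3
  item 3: 5 − 4 = 1
  item 4: 5 − 3 = 2
  item 5: 4
  item 6: 3
  item 7: 5 − 3 = 2
  item 8: 5 − 1 = 4
  item 9: 5 − 3 = 2
Total = 4 + 3 + 1 + 2 + 4 + 3 + 2 + 4 + 2 = 25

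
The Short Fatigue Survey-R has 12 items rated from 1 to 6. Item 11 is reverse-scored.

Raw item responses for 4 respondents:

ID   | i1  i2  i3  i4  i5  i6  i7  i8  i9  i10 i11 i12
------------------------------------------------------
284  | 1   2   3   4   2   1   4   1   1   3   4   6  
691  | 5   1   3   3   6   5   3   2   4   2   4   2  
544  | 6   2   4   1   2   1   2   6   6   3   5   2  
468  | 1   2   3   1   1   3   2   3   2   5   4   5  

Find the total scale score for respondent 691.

Respondent 691 raw: 5, 1, 3, 3, 6, 5, 3, 2, 4, 2, 4, 2.
Reverse-coded (on a 1–6 scale, reversed = 7 − raw):
  item 1: 5
  item 2: 1
  item 3: 3
  item 4: 3
  item 5: 6
  item 6: 5
  item 7: 3
  item 8: 2
  item 9: 4
  item 10: 2
  item 11: 7 − 4 = 3
  item 12: 2
Sum = 5 + 1 + 3 + 3 + 6 + 5 + 3 + 2 + 4 + 2 + 3 + 2 = 39

39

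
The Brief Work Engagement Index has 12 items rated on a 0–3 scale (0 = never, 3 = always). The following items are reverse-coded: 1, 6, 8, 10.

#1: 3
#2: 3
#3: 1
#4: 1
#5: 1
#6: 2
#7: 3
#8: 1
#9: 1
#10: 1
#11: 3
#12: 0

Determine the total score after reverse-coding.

18

Raw sum = 20. Reverse-coded items: 1, 6, 8, 10; their raw sum = 7.
Each reversal replaces raw with 3 − raw, changing the total by 3 − 2·raw per item.
Total = 20 + 4·3 − 2·7 = 20 + 12 − 14 = 18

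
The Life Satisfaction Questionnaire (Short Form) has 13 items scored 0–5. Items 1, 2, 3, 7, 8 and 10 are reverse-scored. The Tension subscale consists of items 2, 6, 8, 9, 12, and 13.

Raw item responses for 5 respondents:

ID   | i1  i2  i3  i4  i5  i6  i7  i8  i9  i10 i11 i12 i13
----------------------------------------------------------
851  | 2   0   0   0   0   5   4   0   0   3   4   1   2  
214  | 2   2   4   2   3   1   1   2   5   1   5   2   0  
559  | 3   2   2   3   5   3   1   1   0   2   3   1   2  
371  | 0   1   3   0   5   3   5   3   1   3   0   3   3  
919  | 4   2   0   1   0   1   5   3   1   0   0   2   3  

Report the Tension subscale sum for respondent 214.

Respondent 214 raw: 2, 2, 4, 2, 3, 1, 1, 2, 5, 1, 5, 2, 0.
Tension items: 2, 6, 8, 9, 12, 13.
Reverse-coded (reversed = (0+5) − raw = 5 − raw):
  item 2: 5 − 2 = 3
  item 6: 1
  item 8: 5 − 2 = 3
  item 9: 5
  item 12: 2
  item 13: 0
Sum = 3 + 1 + 3 + 5 + 2 + 0 = 14

14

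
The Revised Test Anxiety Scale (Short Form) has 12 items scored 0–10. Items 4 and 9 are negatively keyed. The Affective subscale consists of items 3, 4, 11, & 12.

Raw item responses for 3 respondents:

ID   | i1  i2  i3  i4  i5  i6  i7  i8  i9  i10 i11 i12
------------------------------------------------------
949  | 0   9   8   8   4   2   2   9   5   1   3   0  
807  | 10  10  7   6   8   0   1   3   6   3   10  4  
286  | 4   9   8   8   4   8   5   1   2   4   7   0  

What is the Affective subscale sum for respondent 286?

17

Respondent 286 raw: 4, 9, 8, 8, 4, 8, 5, 1, 2, 4, 7, 0.
Affective items: 3, 4, 11, 12.
Reverse-coded (reversed = (0+10) − raw = 10 − raw):
  item 3: 8
  item 4: 10 − 8 = 2
  item 11: 7
  item 12: 0
Sum = 8 + 2 + 7 + 0 = 17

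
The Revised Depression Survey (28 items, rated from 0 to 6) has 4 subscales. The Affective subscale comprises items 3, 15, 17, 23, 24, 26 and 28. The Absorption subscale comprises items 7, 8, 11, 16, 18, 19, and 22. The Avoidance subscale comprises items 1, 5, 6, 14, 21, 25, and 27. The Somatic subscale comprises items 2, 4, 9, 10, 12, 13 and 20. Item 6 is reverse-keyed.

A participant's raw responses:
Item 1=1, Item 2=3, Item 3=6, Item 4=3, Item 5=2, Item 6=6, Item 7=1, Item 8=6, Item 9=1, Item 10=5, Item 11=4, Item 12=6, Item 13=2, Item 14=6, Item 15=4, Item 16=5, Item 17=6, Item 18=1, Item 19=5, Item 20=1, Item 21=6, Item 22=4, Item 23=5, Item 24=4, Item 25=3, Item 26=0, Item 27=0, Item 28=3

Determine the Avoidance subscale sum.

18

Avoidance items: 1, 5, 6, 14, 21, 25, 27.
Of these, item 6 is reverse-keyed; on a 0–6 scale, reversed = 6 − raw.
  item 1: 1
  item 5: 2
  item 6: 6 − 6 = 0
  item 14: 6
  item 21: 6
  item 25: 3
  item 27: 0
Sum = 1 + 2 + 0 + 6 + 6 + 3 + 0 = 18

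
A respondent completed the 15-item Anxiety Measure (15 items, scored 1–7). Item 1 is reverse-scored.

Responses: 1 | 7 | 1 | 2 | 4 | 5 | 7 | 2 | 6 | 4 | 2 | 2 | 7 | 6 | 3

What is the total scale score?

Reverse-coded items (reverse-coded value = 8 − response):
  item 1: 8 − 1 = 7
Scored responses: 7, 7, 1, 2, 4, 5, 7, 2, 6, 4, 2, 2, 7, 6, 3
Total = 7 + 7 + 1 + 2 + 4 + 5 + 7 + 2 + 6 + 4 + 2 + 2 + 7 + 6 + 3 = 65

65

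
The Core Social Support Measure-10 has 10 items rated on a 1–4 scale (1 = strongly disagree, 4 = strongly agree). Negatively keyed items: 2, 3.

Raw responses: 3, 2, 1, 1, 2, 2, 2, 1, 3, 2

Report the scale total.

23

Raw sum = 19. Negatively keyed items: 2, 3; their raw sum = 3.
Each reversal replaces raw with 5 − raw, changing the total by 5 − 2·raw per item.
Total = 19 + 2·5 − 2·3 = 19 + 10 − 6 = 23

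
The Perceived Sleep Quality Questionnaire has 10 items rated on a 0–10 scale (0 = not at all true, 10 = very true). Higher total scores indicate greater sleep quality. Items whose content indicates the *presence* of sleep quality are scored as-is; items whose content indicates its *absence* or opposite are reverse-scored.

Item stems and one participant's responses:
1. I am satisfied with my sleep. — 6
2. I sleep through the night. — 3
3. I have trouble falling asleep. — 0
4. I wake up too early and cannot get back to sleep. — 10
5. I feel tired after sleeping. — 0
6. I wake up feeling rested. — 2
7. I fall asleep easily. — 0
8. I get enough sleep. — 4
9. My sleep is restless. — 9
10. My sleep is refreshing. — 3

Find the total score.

39

Items 3, 4, 5, 9 describe the absence/opposite of sleep quality → reverse-score.
on a 0–10 scale, reversed = 10 − raw.
  item 1: 6
  item 2: 3
  item 3: 10 − 0 = 10
  item 4: 10 − 10 = 0
  item 5: 10 − 0 = 10
  item 6: 2
  item 7: 0
  item 8: 4
  item 9: 10 − 9 = 1
  item 10: 3
Total = 6 + 3 + 10 + 0 + 10 + 2 + 0 + 4 + 1 + 3 = 39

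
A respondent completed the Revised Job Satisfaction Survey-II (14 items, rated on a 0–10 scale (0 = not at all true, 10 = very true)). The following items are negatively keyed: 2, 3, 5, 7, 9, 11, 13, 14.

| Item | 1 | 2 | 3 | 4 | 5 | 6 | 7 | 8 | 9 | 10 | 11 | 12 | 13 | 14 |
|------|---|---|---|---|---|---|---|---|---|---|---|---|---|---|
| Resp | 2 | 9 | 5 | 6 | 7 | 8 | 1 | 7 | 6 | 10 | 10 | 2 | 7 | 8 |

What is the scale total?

Raw sum = 88. Negatively keyed items: 2, 3, 5, 7, 9, 11, 13, 14; their raw sum = 53.
Each reversal replaces raw with 10 − raw, changing the total by 10 − 2·raw per item.
Total = 88 + 8·10 − 2·53 = 88 + 80 − 106 = 62

62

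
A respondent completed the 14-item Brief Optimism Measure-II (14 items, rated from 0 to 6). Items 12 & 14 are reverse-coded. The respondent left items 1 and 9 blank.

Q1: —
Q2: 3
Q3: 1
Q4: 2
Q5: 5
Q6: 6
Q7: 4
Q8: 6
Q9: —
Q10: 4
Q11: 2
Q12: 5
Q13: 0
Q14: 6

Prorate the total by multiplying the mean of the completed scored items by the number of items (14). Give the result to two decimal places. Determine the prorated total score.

Reverse-coded (on a 0–6 scale, reversed = 6 − raw):
  item 12: 6 − 5 = 1
  item 14: 6 − 6 = 0
Completed scored items (12 of 14): 3, 1, 2, 5, 6, 4, 6, 4, 2, 1, 0, 0; sum = 34.
Person mean = 34 / 12 ≈ 2.8333
Prorated total = (34 / 12) × 14 = 39.67 (to 2 dp)

39.67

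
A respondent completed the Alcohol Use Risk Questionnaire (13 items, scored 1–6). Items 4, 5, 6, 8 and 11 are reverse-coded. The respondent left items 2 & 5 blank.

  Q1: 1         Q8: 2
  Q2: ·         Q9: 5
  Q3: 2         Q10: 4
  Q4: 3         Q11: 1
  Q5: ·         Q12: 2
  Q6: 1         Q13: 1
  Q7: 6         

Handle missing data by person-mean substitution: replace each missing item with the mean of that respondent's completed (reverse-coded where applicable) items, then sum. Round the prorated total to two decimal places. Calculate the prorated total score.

Reverse-coded (reversed = (1+6) − raw = 7 − raw):
  item 4: 7 − 3 = 4
  item 6: 7 − 1 = 6
  item 8: 7 − 2 = 5
  item 11: 7 − 1 = 6
Completed scored items (11 of 13): 1, 2, 4, 6, 6, 5, 5, 4, 6, 2, 1; sum = 42.
Person mean = 42 / 11 ≈ 3.8182
Prorated total = (42 / 11) × 13 = 49.64 (to 2 dp)

49.64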